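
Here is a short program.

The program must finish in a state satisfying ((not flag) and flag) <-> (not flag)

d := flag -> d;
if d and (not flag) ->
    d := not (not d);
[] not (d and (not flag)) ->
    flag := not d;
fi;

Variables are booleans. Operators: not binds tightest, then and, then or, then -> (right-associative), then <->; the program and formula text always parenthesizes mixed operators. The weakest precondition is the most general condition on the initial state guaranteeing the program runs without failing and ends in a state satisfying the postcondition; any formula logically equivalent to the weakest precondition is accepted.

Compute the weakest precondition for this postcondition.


Working backward. After the program, the postcondition ((not flag) and flag) <-> (not flag) must hold; in canonical form it is flag.
Then branch requires flag; else branch requires not d.
Before the if: ((d and (not flag)) -> flag) and ((not (d and (not flag))) -> (not d))
Before d := flag -> d: (((flag -> d) and (not flag)) -> flag) and ((not ((flag -> d) and (not flag))) -> (not (flag -> d)))
Answer: WP = (((flag -> d) and (not flag)) -> flag) and ((not ((flag -> d) and (not flag))) -> (not (flag -> d)))


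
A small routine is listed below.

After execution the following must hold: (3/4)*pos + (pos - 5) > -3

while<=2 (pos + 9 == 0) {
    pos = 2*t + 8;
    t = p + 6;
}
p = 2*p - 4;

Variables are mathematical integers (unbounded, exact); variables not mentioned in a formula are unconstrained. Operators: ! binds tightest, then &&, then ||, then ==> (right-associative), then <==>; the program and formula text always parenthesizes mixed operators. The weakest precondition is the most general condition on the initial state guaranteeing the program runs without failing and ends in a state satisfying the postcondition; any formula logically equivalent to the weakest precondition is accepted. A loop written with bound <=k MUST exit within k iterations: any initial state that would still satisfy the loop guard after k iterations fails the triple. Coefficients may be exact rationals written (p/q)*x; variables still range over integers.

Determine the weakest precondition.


Working backward. After the program, the postcondition (3/4)*pos + (pos - 5) > -3 must hold; in canonical form it is (7/4)*pos > 2.
Before p := 2*p - 4: (7/4)*pos > 2
Before the loop (bound <=2), unroll the exhaustion recursion (WP_0 = exit-now case; WP_j = one more guarded iteration, up to j = 2):
  WP_0: (!(pos == -9)) && (7/4)*pos > 2
  WP_1: (pos == -9 ==> ((!(2*t == -17)) && (7/2)*t > -12)) && ((!(pos == -9)) ==> (7/4)*pos > 2)
  WP_2: (pos == -9 ==> ((2*t == -17 ==> ((!(2*p == -29)) && (7/2)*p > -33)) && ((!(2*t == -17)) ==> (7/2)*t > -12))) && ((!(pos == -9)) ==> (7/4)*pos > 2)
So before the loop: (pos == -9 ==> ((2*t == -17 ==> ((!(2*p == -29)) && (7/2)*p > -33)) && ((!(2*t == -17)) ==> (7/2)*t > -12))) && ((!(pos == -9)) ==> (7/4)*pos > 2)
Answer: WP = (pos == -9 ==> ((2*t == -17 ==> ((!(2*p == -29)) && (7/2)*p > -33)) && ((!(2*t == -17)) ==> (7/2)*t > -12))) && ((!(pos == -9)) ==> (7/4)*pos > 2)


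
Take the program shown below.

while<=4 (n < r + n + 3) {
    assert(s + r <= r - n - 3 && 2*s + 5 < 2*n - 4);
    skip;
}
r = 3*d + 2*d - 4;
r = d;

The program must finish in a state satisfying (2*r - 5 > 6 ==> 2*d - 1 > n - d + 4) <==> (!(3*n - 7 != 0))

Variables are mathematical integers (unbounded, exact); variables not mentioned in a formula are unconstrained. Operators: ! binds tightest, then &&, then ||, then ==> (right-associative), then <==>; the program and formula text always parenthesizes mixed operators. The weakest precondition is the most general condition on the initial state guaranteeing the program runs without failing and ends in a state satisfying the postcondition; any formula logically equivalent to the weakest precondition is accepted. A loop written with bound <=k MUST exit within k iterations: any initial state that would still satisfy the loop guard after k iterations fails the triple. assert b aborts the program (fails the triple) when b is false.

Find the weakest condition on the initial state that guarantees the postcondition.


Working backward. After the program, the postcondition (2*r - 5 > 6 ==> 2*d - 1 > n - d + 4) <==> (!(3*n - 7 != 0)) must hold; in canonical form it is (2*r > 11 ==> 3*d > n + 5) <==> (!(3*n != 7)).
Before r := d: (2*d > 11 ==> 3*d > n + 5) <==> (!(3*n != 7))
Before r := 3*d + 2*d - 4: (2*d > 11 ==> 3*d > n + 5) <==> (!(3*n != 7))
Before the loop (bound <=4), unroll the exhaustion recursion (WP_0 = exit-now case; WP_j = one more guarded iteration, up to j = 4):
  WP_0: (!(r > -3)) && ((2*d > 11 ==> 3*d > n + 5) <==> (!(3*n != 7)))
  WP_1: (r > -3 ==> (n + s <= -3 && 2*s < 2*n - 9 && (!(r > -3)) && ((2*d > 11 ==> 3*d > n + 5) <==> (!(3*n != 7))))) && ((!(r > -3)) ==> ((2*d > 11 ==> 3*d > n + 5) <==> (!(3*n != 7))))
  WP_2: (r > -3 ==> (n + s <= -3 && 2*s < 2*n - 9 && (r > -3 ==> (n + s <= -3 && 2*s < 2*n - 9 && (!(r > -3)) && ((2*d > 11 ==> 3*d > n + 5) <==> (!(3*n != 7))))) && ((!(r > -3)) ==> ((2*d > 11 ==> 3*d > n + 5) <==> (!(3*n != 7)))))) && ((!(r > -3)) ==> ((2*d > 11 ==> 3*d > n + 5) <==> (!(3*n != 7))))
  WP_3: (r > -3 ==> (n + s <= -3 && 2*s < 2*n - 9 && (r > -3 ==> (n + s <= -3 && 2*s < 2*n - 9 && (r > -3 ==> (n + s <= -3 && 2*s < 2*n - 9 && (!(r > -3)) && ((2*d > 11 ==> 3*d > n + 5) <==> (!(3*n != 7))))) && ((!(r > -3)) ==> ((2*d > 11 ==> 3*d > n + 5) <==> (!(3*n != 7)))))) && ((!(r > -3)) ==> ((2*d > 11 ==> 3*d > n + 5) <==> (!(3*n != 7)))))) && ((!(r > -3)) ==> ((2*d > 11 ==> 3*d > n + 5) <==> (!(3*n != 7))))
  WP_4: (r > -3 ==> (n + s <= -3 && 2*s < 2*n - 9 && (r > -3 ==> (n + s <= -3 && 2*s < 2*n - 9 && (r > -3 ==> (n + s <= -3 && 2*s < 2*n - 9 && (r > -3 ==> (n + s <= -3 && 2*s < 2*n - 9 && (!(r > -3)) && ((2*d > 11 ==> 3*d > n + 5) <==> (!(3*n != 7))))) && ((!(r > -3)) ==> ((2*d > 11 ==> 3*d > n + 5) <==> (!(3*n != 7)))))) && ((!(r > -3)) ==> ((2*d > 11 ==> 3*d > n + 5) <==> (!(3*n != 7)))))) && ((!(r > -3)) ==> ((2*d > 11 ==> 3*d > n + 5) <==> (!(3*n != 7)))))) && ((!(r > -3)) ==> ((2*d > 11 ==> 3*d > n + 5) <==> (!(3*n != 7))))
So before the loop: (r > -3 ==> (n + s <= -3 && 2*s < 2*n - 9 && (r > -3 ==> (n + s <= -3 && 2*s < 2*n - 9 && (r > -3 ==> (n + s <= -3 && 2*s < 2*n - 9 && (r > -3 ==> (n + s <= -3 && 2*s < 2*n - 9 && (!(r > -3)) && ((2*d > 11 ==> 3*d > n + 5) <==> (!(3*n != 7))))) && ((!(r > -3)) ==> ((2*d > 11 ==> 3*d > n + 5) <==> (!(3*n != 7)))))) && ((!(r > -3)) ==> ((2*d > 11 ==> 3*d > n + 5) <==> (!(3*n != 7)))))) && ((!(r > -3)) ==> ((2*d > 11 ==> 3*d > n + 5) <==> (!(3*n != 7)))))) && ((!(r > -3)) ==> ((2*d > 11 ==> 3*d > n + 5) <==> (!(3*n != 7))))
Answer: WP = (r > -3 ==> (n + s <= -3 && 2*s < 2*n - 9 && (r > -3 ==> (n + s <= -3 && 2*s < 2*n - 9 && (r > -3 ==> (n + s <= -3 && 2*s < 2*n - 9 && (r > -3 ==> (n + s <= -3 && 2*s < 2*n - 9 && (!(r > -3)) && ((2*d > 11 ==> 3*d > n + 5) <==> (!(3*n != 7))))) && ((!(r > -3)) ==> ((2*d > 11 ==> 3*d > n + 5) <==> (!(3*n != 7)))))) && ((!(r > -3)) ==> ((2*d > 11 ==> 3*d > n + 5) <==> (!(3*n != 7)))))) && ((!(r > -3)) ==> ((2*d > 11 ==> 3*d > n + 5) <==> (!(3*n != 7)))))) && ((!(r > -3)) ==> ((2*d > 11 ==> 3*d > n + 5) <==> (!(3*n != 7))))


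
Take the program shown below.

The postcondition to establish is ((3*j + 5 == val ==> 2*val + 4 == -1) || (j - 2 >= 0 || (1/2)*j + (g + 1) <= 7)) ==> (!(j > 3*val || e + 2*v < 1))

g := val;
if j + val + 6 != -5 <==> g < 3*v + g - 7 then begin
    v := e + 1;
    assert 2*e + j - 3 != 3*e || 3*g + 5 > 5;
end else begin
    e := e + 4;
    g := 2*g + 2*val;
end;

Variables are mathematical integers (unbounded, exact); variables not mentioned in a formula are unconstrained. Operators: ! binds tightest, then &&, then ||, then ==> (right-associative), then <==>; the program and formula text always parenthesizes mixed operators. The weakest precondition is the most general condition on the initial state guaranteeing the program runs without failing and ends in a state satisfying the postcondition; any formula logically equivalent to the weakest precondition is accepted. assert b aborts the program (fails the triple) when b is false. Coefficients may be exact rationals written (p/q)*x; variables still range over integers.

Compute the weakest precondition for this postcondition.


Working backward. After the program, the postcondition ((3*j + 5 == val ==> 2*val + 4 == -1) || (j - 2 >= 0 || (1/2)*j + (g + 1) <= 7)) ==> (!(j > 3*val || e + 2*v < 1)) must hold; in canonical form it is ((3*j == val - 5 ==> 2*val == -5) || j >= 2 || g + (1/2)*j <= 6) ==> (!(j > 3*val || e + 2*v < 1)).
Then branch requires (j != e + 3 || 3*g > 0) && (((3*j == val - 5 ==> 2*val == -5) || j >= 2 || g + (1/2)*j <= 6) ==> (!(j > 3*val || 3*e < -1))); else branch requires ((3*j == val - 5 ==> 2*val == -5) || j >= 2 || 2*g + (1/2)*j + 2*val <= 6) ==> (!(j > 3*val || e + 2*v < -3)).
Before the if: ((j + val != -11 <==> 3*v > 7) ==> ((j != e + 3 || 3*g > 0) && (((3*j == val - 5 ==> 2*val == -5) || j >= 2 || g + (1/2)*j <= 6) ==> (!(j > 3*val || 3*e < -1))))) && ((!(j + val != -11 <==> 3*v > 7)) ==> (((3*j == val - 5 ==> 2*val == -5) || j >= 2 || 2*g + (1/2)*j + 2*val <= 6) ==> (!(j > 3*val || e + 2*v < -3))))
Before g := val: ((j + val != -11 <==> 3*v > 7) ==> ((j != e + 3 || 3*val > 0) && (((3*j == val - 5 ==> 2*val == -5) || j >= 2 || (1/2)*j + val <= 6) ==> (!(j > 3*val || 3*e < -1))))) && ((!(j + val != -11 <==> 3*v > 7)) ==> (((3*j == val - 5 ==> 2*val == -5) || j >= 2 || (1/2)*j + 4*val <= 6) ==> (!(j > 3*val || e + 2*v < -3))))
Answer: WP = ((j + val != -11 <==> 3*v > 7) ==> ((j != e + 3 || 3*val > 0) && (((3*j == val - 5 ==> 2*val == -5) || j >= 2 || (1/2)*j + val <= 6) ==> (!(j > 3*val || 3*e < -1))))) && ((!(j + val != -11 <==> 3*v > 7)) ==> (((3*j == val - 5 ==> 2*val == -5) || j >= 2 || (1/2)*j + 4*val <= 6) ==> (!(j > 3*val || e + 2*v < -3))))


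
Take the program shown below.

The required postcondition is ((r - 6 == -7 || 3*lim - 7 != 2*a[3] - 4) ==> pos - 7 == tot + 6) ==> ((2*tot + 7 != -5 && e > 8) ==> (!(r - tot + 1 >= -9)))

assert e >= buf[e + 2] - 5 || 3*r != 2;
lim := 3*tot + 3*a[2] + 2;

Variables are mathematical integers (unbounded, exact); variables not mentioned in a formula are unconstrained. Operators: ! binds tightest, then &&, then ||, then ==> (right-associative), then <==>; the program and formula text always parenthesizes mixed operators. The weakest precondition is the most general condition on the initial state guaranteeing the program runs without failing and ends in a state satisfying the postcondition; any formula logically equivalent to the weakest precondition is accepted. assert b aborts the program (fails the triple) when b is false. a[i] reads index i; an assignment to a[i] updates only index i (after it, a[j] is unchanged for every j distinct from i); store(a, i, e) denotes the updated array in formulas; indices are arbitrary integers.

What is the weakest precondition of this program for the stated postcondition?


Working backward. After the program, the postcondition ((r - 6 == -7 || 3*lim - 7 != 2*a[3] - 4) ==> pos - 7 == tot + 6) ==> ((2*tot + 7 != -5 && e > 8) ==> (!(r - tot + 1 >= -9))) must hold; in canonical form it is ((r == -1 || 3*lim != 2*a[3] + 3) ==> pos == tot + 13) ==> ((2*tot != -12 && e > 8) ==> (!(r >= tot - 10))).
Before lim := 3*tot + 3*a[2] + 2: ((r == -1 || 9*a[2] + 9*tot != 2*a[3] - 3) ==> pos == tot + 13) ==> ((2*tot != -12 && e > 8) ==> (!(r >= tot - 10)))
Before assert e >= buf[e + 2] - 5 || 3*r != 2: (e >= buf[e + 2] - 5 || 3*r != 2) && (((r == -1 || 9*a[2] + 9*tot != 2*a[3] - 3) ==> pos == tot + 13) ==> ((2*tot != -12 && e > 8) ==> (!(r >= tot - 10))))
Answer: WP = (e >= buf[e + 2] - 5 || 3*r != 2) && (((r == -1 || 9*a[2] + 9*tot != 2*a[3] - 3) ==> pos == tot + 13) ==> ((2*tot != -12 && e > 8) ==> (!(r >= tot - 10))))


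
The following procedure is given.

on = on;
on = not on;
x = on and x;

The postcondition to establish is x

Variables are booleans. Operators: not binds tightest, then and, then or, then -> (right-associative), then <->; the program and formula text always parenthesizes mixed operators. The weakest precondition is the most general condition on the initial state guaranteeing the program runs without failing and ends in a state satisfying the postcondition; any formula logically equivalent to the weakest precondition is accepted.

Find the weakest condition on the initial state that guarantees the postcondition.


Working backward. After the program, x must hold.
Before x := on and x: on and x
Before on := not on: (not on) and x
Before on := on: (not on) and x
Answer: WP = (not on) and x


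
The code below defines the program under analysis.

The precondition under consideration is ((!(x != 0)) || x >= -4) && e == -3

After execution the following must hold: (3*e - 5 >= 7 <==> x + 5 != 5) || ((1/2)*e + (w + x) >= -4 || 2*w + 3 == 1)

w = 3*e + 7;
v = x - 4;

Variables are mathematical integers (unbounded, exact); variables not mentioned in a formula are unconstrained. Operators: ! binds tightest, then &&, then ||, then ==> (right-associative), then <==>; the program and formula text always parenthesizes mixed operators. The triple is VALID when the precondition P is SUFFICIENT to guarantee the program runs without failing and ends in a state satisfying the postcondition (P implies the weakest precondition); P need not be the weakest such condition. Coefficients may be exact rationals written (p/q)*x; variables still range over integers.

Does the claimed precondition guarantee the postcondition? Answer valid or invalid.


Working backward. After the program, the postcondition (3*e - 5 >= 7 <==> x + 5 != 5) || ((1/2)*e + (w + x) >= -4 || 2*w + 3 == 1) must hold; in canonical form it is (3*e >= 12 <==> x != 0) || (1/2)*e + w + x >= -4 || 2*w == -2.
Before v := x - 4: (3*e >= 12 <==> x != 0) || (1/2)*e + w + x >= -4 || 2*w == -2
Before w := 3*e + 7: (3*e >= 12 <==> x != 0) || (7/2)*e + x >= -11 || 6*e == -16
The weakest precondition is (3*e >= 12 <==> x != 0) || (7/2)*e + x >= -11 || 6*e == -16.
Check whether ((!(x != 0)) || x >= -4) && e == -3 implies it.
Countermodel: at the initial state e = -3, x = -4, the precondition holds but the weakest precondition fails.
Answer: invalid


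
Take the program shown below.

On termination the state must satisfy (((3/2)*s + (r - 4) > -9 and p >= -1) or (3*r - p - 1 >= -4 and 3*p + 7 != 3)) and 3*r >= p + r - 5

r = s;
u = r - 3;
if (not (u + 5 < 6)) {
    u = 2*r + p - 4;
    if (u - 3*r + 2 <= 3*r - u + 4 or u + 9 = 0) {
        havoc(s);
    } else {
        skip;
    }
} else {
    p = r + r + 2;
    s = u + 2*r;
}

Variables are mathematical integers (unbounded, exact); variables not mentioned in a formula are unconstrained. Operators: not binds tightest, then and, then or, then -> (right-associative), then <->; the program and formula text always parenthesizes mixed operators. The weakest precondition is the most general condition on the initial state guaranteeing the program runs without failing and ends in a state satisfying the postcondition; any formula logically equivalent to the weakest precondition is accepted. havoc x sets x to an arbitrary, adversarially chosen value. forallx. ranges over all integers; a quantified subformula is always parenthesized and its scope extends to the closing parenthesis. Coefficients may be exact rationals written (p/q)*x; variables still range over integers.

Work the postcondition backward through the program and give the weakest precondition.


Working backward. After the program, the postcondition (((3/2)*s + (r - 4) > -9 and p >= -1) or (3*r - p - 1 >= -4 and 3*p + 7 != 3)) and 3*r >= p + r - 5 must hold; in canonical form it is ((r + (3/2)*s > -5 and p >= -1) or (3*r >= p - 3 and 3*p != -4)) and 2*r >= p - 5.
Then branch requires ((2*p <= 2*r + 10 or p + 2*r = -5) -> (forall s_1. (((r + (3/2)*s_1 > -5 and p >= -1) or (3*r >= p - 3 and 3*p != -4)) and 2*r >= p - 5))) and ((not (2*p <= 2*r + 10 or p + 2*r = -5)) -> (((r + (3/2)*s > -5 and p >= -1) or (3*r >= p - 3 and 3*p != -4)) and 2*r >= p - 5)); else branch requires (4*r + (3/2)*u > -5 and 2*r >= -3) or (r >= -1 and 6*r != -10).
Before the if: ((not (u < 1)) -> (((2*p <= 2*r + 10 or p + 2*r = -5) -> (forall s_1. (((r + (3/2)*s_1 > -5 and p >= -1) or (3*r >= p - 3 and 3*p != -4)) and 2*r >= p - 5))) and ((not (2*p <= 2*r + 10 or p + 2*r = -5)) -> (((r + (3/2)*s > -5 and p >= -1) or (3*r >= p - 3 and 3*p != -4)) and 2*r >= p - 5)))) and (u < 1 -> ((4*r + (3/2)*u > -5 and 2*r >= -3) or (r >= -1 and 6*r != -10)))
Before u := r - 3: ((not (r < 4)) -> (((2*p <= 2*r + 10 or p + 2*r = -5) -> (forall s_1. (((r + (3/2)*s_1 > -5 and p >= -1) or (3*r >= p - 3 and 3*p != -4)) and 2*r >= p - 5))) and ((not (2*p <= 2*r + 10 or p + 2*r = -5)) -> (((r + (3/2)*s > -5 and p >= -1) or (3*r >= p - 3 and 3*p != -4)) and 2*r >= p - 5)))) and (r < 4 -> (((11/2)*r > -1/2 and 2*r >= -3) or (r >= -1 and 6*r != -10)))
Before r := s: ((not (s < 4)) -> (((2*p <= 2*s + 10 or p + 2*s = -5) -> (forall s_1. (((s + (3/2)*s_1 > -5 and p >= -1) or (3*s >= p - 3 and 3*p != -4)) and 2*s >= p - 5))) and ((not (2*p <= 2*s + 10 or p + 2*s = -5)) -> ((((5/2)*s > -5 and p >= -1) or (3*s >= p - 3 and 3*p != -4)) and 2*s >= p - 5)))) and (s < 4 -> (((11/2)*s > -1/2 and 2*s >= -3) or (s >= -1 and 6*s != -10)))
Answer: WP = ((not (s < 4)) -> (((2*p <= 2*s + 10 or p + 2*s = -5) -> (forall s_1. (((s + (3/2)*s_1 > -5 and p >= -1) or (3*s >= p - 3 and 3*p != -4)) and 2*s >= p - 5))) and ((not (2*p <= 2*s + 10 or p + 2*s = -5)) -> ((((5/2)*s > -5 and p >= -1) or (3*s >= p - 3 and 3*p != -4)) and 2*s >= p - 5)))) and (s < 4 -> (((11/2)*s > -1/2 and 2*s >= -3) or (s >= -1 and 6*s != -10)))


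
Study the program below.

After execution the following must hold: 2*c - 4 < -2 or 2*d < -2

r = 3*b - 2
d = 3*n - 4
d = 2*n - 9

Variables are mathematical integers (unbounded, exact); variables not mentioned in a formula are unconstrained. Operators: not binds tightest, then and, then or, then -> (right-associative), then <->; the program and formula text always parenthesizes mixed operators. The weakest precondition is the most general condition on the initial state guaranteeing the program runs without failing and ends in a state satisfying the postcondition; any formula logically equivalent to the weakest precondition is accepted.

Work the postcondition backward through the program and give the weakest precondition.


Working backward. After the program, the postcondition 2*c - 4 < -2 or 2*d < -2 must hold; in canonical form it is 2*c < 2 or 2*d < -2.
Before d := 2*n - 9: 2*c < 2 or 4*n < 16
Before d := 3*n - 4: 2*c < 2 or 4*n < 16
Before r := 3*b - 2: 2*c < 2 or 4*n < 16
Answer: WP = 2*c < 2 or 4*n < 16


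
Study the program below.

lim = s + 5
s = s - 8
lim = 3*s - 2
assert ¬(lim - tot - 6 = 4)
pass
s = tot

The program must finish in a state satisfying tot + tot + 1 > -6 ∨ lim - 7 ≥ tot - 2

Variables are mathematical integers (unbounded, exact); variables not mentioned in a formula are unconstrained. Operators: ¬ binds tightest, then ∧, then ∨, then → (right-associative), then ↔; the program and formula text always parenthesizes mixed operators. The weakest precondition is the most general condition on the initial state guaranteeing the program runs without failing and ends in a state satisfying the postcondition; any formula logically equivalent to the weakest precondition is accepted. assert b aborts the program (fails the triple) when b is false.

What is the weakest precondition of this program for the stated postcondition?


Working backward. After the program, the postcondition tot + tot + 1 > -6 ∨ lim - 7 ≥ tot - 2 must hold; in canonical form it is 2*tot > -7 ∨ lim ≥ tot + 5.
Before s := tot: 2*tot > -7 ∨ lim ≥ tot + 5
Before skip: 2*tot > -7 ∨ lim ≥ tot + 5
Before assert ¬(lim - tot - 6 = 4): (¬(lim = tot + 10)) ∧ (2*tot > -7 ∨ lim ≥ tot + 5)
Before lim := 3*s - 2: (¬(3*s = tot + 12)) ∧ (2*tot > -7 ∨ 3*s ≥ tot + 7)
Before s := s - 8: (¬(3*s = tot + 36)) ∧ (2*tot > -7 ∨ 3*s ≥ tot + 31)
Before lim := s + 5: (¬(3*s = tot + 36)) ∧ (2*tot > -7 ∨ 3*s ≥ tot + 31)
Answer: WP = (¬(3*s = tot + 36)) ∧ (2*tot > -7 ∨ 3*s ≥ tot + 31)


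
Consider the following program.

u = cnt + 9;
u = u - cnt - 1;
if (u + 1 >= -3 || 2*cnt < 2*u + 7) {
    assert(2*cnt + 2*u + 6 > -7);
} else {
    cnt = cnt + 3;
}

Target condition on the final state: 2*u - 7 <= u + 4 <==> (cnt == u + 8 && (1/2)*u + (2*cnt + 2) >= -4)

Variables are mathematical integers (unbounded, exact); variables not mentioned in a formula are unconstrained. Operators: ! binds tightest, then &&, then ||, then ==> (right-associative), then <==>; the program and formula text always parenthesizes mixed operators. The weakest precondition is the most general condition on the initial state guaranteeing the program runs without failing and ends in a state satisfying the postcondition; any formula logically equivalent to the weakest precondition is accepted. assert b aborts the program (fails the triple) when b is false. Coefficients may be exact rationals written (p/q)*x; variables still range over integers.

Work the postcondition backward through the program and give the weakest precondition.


Working backward. After the program, the postcondition 2*u - 7 <= u + 4 <==> (cnt == u + 8 && (1/2)*u + (2*cnt + 2) >= -4) must hold; in canonical form it is u <= 11 <==> (cnt == u + 8 && 2*cnt + (1/2)*u >= -6).
Then branch requires 2*cnt + 2*u > -13 && (u <= 11 <==> (cnt == u + 8 && 2*cnt + (1/2)*u >= -6)); else branch requires u <= 11 <==> (cnt == u + 5 && 2*cnt + (1/2)*u >= -12).
Before the if: ((u >= -4 || 2*cnt < 2*u + 7) ==> (2*cnt + 2*u > -13 && (u <= 11 <==> (cnt == u + 8 && 2*cnt + (1/2)*u >= -6)))) && ((!(u >= -4 || 2*cnt < 2*u + 7)) ==> (u <= 11 <==> (cnt == u + 5 && 2*cnt + (1/2)*u >= -12)))
Before u := u - cnt - 1: ((u >= cnt - 3 || 4*cnt < 2*u + 5) ==> (2*u > -11 && (u <= cnt + 12 <==> (2*cnt == u + 7 && (3/2)*cnt + (1/2)*u >= -11/2)))) && ((!(u >= cnt - 3 || 4*cnt < 2*u + 5)) ==> (u <= cnt + 12 <==> (2*cnt == u + 4 && (3/2)*cnt + (1/2)*u >= -23/2)))
Before u := cnt + 9: 2*cnt > -29 && cnt == 16 && 2*cnt >= -10
Answer: WP = 2*cnt > -29 && cnt == 16 && 2*cnt >= -10


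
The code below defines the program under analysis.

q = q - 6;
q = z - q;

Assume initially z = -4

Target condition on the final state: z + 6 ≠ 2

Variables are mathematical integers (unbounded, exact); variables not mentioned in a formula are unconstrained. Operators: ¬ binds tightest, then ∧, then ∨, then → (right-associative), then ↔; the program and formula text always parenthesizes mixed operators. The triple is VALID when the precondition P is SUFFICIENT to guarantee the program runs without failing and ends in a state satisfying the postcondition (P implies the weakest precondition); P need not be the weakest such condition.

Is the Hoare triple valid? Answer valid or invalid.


Working backward. After the program, the postcondition z + 6 ≠ 2 must hold; in canonical form it is z ≠ -4.
Before q := z - q: z ≠ -4
Before q := q - 6: z ≠ -4
The weakest precondition is z ≠ -4.
Check whether z = -4 implies it.
Countermodel: at the initial state z = -4, the precondition holds but the weakest precondition fails.
Answer: invalid


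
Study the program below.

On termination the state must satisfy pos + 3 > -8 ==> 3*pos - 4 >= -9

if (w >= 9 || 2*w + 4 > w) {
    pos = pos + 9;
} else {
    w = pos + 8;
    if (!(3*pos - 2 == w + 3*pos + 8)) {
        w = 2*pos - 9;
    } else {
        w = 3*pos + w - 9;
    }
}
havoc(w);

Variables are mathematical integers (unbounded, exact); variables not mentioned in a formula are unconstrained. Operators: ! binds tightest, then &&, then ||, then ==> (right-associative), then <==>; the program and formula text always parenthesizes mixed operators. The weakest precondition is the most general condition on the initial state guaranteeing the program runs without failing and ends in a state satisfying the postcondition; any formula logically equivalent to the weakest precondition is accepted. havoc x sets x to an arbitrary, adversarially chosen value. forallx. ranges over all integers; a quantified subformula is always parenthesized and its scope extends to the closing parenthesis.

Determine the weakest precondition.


Working backward. After the program, the postcondition pos + 3 > -8 ==> 3*pos - 4 >= -9 must hold; in canonical form it is pos > -11 ==> 3*pos >= -5.
Before havoc w: pos > -11 ==> 3*pos >= -5
Then branch requires pos > -20 ==> 3*pos >= -32; else branch requires ((!(pos == -18)) ==> (pos > -11 ==> 3*pos >= -5)) && (pos == -18 ==> (pos > -11 ==> 3*pos >= -5)).
Before the if: ((w >= 9 || w > -4) ==> (pos > -20 ==> 3*pos >= -32)) && ((!(w >= 9 || w > -4)) ==> (((!(pos == -18)) ==> (pos > -11 ==> 3*pos >= -5)) && (pos == -18 ==> (pos > -11 ==> 3*pos >= -5))))
Answer: WP = ((w >= 9 || w > -4) ==> (pos > -20 ==> 3*pos >= -32)) && ((!(w >= 9 || w > -4)) ==> (((!(pos == -18)) ==> (pos > -11 ==> 3*pos >= -5)) && (pos == -18 ==> (pos > -11 ==> 3*pos >= -5))))


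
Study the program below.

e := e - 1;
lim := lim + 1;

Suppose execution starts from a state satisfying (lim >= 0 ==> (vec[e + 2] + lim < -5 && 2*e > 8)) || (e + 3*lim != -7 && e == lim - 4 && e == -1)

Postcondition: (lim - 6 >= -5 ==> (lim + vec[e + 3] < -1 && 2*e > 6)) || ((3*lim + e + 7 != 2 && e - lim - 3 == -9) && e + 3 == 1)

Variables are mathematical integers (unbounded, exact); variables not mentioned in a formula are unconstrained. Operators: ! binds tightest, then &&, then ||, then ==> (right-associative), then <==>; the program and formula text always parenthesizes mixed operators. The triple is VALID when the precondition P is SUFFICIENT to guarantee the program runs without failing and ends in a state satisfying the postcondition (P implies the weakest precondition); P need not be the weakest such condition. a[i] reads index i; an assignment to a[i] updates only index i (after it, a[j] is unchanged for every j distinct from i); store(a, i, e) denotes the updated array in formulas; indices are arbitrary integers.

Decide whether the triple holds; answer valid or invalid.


Working backward. After the program, the postcondition (lim - 6 >= -5 ==> (lim + vec[e + 3] < -1 && 2*e > 6)) || ((3*lim + e + 7 != 2 && e - lim - 3 == -9) && e + 3 == 1) must hold; in canonical form it is (lim >= 1 ==> (vec[e + 3] + lim < -1 && 2*e > 6)) || (e + 3*lim != -5 && e == lim - 6 && e == -2).
Before lim := lim + 1: (lim >= 0 ==> (vec[e + 3] + lim < -2 && 2*e > 6)) || (e + 3*lim != -8 && e == lim - 5 && e == -2)
Before e := e - 1: (lim >= 0 ==> (vec[e + 2] + lim < -2 && 2*e > 8)) || (e + 3*lim != -7 && e == lim - 4 && e == -1)
The weakest precondition is (lim >= 0 ==> (vec[e + 2] + lim < -2 && 2*e > 8)) || (e + 3*lim != -7 && e == lim - 4 && e == -1).
Check whether (lim >= 0 ==> (vec[e + 2] + lim < -5 && 2*e > 8)) || (e + 3*lim != -7 && e == lim - 4 && e == -1) implies it.
Every state satisfying the precondition satisfies the weakest precondition: the implication holds.
Answer: valid


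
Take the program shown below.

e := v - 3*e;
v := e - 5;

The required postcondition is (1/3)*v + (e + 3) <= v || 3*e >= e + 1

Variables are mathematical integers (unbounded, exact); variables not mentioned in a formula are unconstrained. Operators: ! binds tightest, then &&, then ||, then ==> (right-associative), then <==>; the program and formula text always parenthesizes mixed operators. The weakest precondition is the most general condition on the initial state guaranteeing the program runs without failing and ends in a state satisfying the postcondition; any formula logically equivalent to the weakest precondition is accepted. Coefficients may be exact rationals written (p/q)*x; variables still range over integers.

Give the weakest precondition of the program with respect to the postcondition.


Working backward. After the program, the postcondition (1/3)*v + (e + 3) <= v || 3*e >= e + 1 must hold; in canonical form it is e <= (2/3)*v - 3 || 2*e >= 1.
Before v := e - 5: (1/3)*e <= -19/3 || 2*e >= 1
Before e := v - 3*e: (1/3)*v <= e - 19/3 || 2*v >= 6*e + 1
Answer: WP = (1/3)*v <= e - 19/3 || 2*v >= 6*e + 1


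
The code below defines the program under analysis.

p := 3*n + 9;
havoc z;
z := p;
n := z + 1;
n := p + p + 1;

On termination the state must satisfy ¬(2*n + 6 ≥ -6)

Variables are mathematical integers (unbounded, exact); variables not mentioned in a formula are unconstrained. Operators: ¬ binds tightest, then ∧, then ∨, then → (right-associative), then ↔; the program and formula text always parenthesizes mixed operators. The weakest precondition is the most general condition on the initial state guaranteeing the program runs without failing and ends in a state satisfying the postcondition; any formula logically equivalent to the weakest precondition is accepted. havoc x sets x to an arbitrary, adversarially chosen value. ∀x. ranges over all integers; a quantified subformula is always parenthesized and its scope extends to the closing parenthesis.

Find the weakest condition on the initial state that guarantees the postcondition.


Working backward. After the program, the postcondition ¬(2*n + 6 ≥ -6) must hold; in canonical form it is ¬(2*n ≥ -12).
Before n := p + p + 1: ¬(4*p ≥ -14)
Before n := z + 1: ¬(4*p ≥ -14)
Before z := p: ¬(4*p ≥ -14)
Before havoc z: ¬(4*p ≥ -14)
Before p := 3*n + 9: ¬(12*n ≥ -50)
Answer: WP = ¬(12*n ≥ -50)


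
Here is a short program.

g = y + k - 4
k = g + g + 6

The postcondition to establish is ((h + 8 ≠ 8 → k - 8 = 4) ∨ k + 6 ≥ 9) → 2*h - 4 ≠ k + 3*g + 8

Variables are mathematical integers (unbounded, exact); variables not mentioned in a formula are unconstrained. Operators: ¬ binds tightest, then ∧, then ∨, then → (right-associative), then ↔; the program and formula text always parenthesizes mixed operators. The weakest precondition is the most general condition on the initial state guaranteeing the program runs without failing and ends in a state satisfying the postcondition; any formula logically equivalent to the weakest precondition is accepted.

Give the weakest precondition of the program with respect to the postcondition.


Working backward. After the program, the postcondition ((h + 8 ≠ 8 → k - 8 = 4) ∨ k + 6 ≥ 9) → 2*h - 4 ≠ k + 3*g + 8 must hold; in canonical form it is ((h ≠ 0 → k = 12) ∨ k ≥ 3) → 2*h ≠ 3*g + k + 12.
Before k := g + g + 6: ((h ≠ 0 → 2*g = 6) ∨ 2*g ≥ -3) → 2*h ≠ 5*g + 18
Before g := y + k - 4: ((h ≠ 0 → 2*k + 2*y = 14) ∨ 2*k + 2*y ≥ 5) → 2*h ≠ 5*k + 5*y - 2
Answer: WP = ((h ≠ 0 → 2*k + 2*y = 14) ∨ 2*k + 2*y ≥ 5) → 2*h ≠ 5*k + 5*y - 2


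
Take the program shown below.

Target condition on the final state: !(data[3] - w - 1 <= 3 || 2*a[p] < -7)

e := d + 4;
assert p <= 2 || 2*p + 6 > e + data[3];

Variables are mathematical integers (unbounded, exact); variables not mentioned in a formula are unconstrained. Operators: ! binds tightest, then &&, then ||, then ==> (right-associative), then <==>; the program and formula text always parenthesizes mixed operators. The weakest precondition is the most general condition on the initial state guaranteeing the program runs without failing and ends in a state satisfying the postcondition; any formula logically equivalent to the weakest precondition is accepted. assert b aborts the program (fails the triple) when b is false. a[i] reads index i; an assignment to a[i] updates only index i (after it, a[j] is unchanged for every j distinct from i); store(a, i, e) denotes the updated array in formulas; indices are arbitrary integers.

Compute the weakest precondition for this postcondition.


Working backward. After the program, the postcondition !(data[3] - w - 1 <= 3 || 2*a[p] < -7) must hold; in canonical form it is !(data[3] <= w + 4 || 2*a[p] < -7).
Before assert p <= 2 || 2*p + 6 > e + data[3]: (p <= 2 || 2*p > data[3] + e - 6) && (!(data[3] <= w + 4 || 2*a[p] < -7))
Before e := d + 4: (p <= 2 || 2*p > data[3] + d - 2) && (!(data[3] <= w + 4 || 2*a[p] < -7))
Answer: WP = (p <= 2 || 2*p > data[3] + d - 2) && (!(data[3] <= w + 4 || 2*a[p] < -7))


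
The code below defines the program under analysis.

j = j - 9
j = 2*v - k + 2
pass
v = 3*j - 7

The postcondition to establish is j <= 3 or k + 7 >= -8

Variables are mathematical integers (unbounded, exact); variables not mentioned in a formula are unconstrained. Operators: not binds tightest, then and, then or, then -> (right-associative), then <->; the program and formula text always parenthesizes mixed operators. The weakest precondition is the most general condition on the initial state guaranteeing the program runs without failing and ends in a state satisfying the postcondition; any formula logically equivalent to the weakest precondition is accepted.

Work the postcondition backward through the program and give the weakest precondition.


Working backward. After the program, the postcondition j <= 3 or k + 7 >= -8 must hold; in canonical form it is j <= 3 or k >= -15.
Before v := 3*j - 7: j <= 3 or k >= -15
Before skip: j <= 3 or k >= -15
Before j := 2*v - k + 2: 2*v <= k + 1 or k >= -15
Before j := j - 9: 2*v <= k + 1 or k >= -15
Answer: WP = 2*v <= k + 1 or k >= -15


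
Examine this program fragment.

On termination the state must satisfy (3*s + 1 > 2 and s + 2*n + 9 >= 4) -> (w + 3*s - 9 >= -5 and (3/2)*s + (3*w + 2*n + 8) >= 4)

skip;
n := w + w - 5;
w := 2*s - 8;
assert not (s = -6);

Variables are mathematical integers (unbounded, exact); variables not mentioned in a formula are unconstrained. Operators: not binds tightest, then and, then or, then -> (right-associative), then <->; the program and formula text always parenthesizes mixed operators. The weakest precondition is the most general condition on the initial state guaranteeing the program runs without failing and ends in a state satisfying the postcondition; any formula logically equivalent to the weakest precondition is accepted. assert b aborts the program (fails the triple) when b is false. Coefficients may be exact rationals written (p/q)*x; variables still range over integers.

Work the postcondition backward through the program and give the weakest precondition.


Working backward. After the program, the postcondition (3*s + 1 > 2 and s + 2*n + 9 >= 4) -> (w + 3*s - 9 >= -5 and (3/2)*s + (3*w + 2*n + 8) >= 4) must hold; in canonical form it is (3*s > 1 and 2*n + s >= -5) -> (3*s + w >= 4 and 2*n + (3/2)*s + 3*w >= -4).
Before assert not (s = -6): (not (s = -6)) and ((3*s > 1 and 2*n + s >= -5) -> (3*s + w >= 4 and 2*n + (3/2)*s + 3*w >= -4))
Before w := 2*s - 8: (not (s = -6)) and ((3*s > 1 and 2*n + s >= -5) -> (5*s >= 12 and 2*n + (15/2)*s >= 20))
Before n := w + w - 5: (not (s = -6)) and ((3*s > 1 and s + 4*w >= 5) -> (5*s >= 12 and (15/2)*s + 4*w >= 30))
Before skip: (not (s = -6)) and ((3*s > 1 and s + 4*w >= 5) -> (5*s >= 12 and (15/2)*s + 4*w >= 30))
Answer: WP = (not (s = -6)) and ((3*s > 1 and s + 4*w >= 5) -> (5*s >= 12 and (15/2)*s + 4*w >= 30))


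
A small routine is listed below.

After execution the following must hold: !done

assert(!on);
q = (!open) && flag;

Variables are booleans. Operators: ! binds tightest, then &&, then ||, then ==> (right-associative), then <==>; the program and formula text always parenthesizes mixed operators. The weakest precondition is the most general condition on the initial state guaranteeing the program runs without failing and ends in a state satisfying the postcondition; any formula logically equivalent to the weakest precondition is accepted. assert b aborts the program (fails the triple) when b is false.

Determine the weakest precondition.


Working backward. After the program, !done must hold.
Before q := (!open) && flag: !done
Before assert !on: (!on) && (!done)
Answer: WP = (!on) && (!done)


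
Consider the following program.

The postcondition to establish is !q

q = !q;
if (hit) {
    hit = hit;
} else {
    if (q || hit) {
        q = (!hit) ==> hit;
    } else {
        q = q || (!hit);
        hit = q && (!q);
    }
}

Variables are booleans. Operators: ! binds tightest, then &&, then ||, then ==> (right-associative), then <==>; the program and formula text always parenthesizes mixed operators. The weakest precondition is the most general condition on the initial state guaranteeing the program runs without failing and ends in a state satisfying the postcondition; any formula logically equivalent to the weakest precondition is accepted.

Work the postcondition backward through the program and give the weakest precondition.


Working backward. After the program, !q must hold.
Then branch requires !q; else branch requires ((q || hit) ==> (!((!hit) ==> hit))) && ((!(q || hit)) ==> (!(q || (!hit)))).
Before the if: (hit ==> (!q)) && ((!hit) ==> (((q || hit) ==> (!((!hit) ==> hit))) && ((!(q || hit)) ==> (!(q || (!hit))))))
Before q := !q: (hit ==> q) && ((!hit) ==> ((((!q) || hit) ==> (!((!hit) ==> hit))) && ((!((!q) || hit)) ==> (!((!q) || (!hit))))))
Answer: WP = (hit ==> q) && ((!hit) ==> ((((!q) || hit) ==> (!((!hit) ==> hit))) && ((!((!q) || hit)) ==> (!((!q) || (!hit))))))


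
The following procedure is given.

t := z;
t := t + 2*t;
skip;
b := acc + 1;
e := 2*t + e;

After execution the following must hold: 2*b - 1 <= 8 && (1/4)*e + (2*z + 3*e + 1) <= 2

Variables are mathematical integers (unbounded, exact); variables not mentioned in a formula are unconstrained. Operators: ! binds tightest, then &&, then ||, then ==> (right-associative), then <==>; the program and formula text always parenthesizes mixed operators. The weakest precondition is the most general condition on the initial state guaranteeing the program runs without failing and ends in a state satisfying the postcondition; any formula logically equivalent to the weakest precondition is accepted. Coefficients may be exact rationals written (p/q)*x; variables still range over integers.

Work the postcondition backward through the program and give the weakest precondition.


Working backward. After the program, the postcondition 2*b - 1 <= 8 && (1/4)*e + (2*z + 3*e + 1) <= 2 must hold; in canonical form it is 2*b <= 9 && (13/4)*e + 2*z <= 1.
Before e := 2*t + e: 2*b <= 9 && (13/4)*e + (13/2)*t + 2*z <= 1
Before b := acc + 1: 2*acc <= 7 && (13/4)*e + (13/2)*t + 2*z <= 1
Before skip: 2*acc <= 7 && (13/4)*e + (13/2)*t + 2*z <= 1
Before t := t + 2*t: 2*acc <= 7 && (13/4)*e + (39/2)*t + 2*z <= 1
Before t := z: 2*acc <= 7 && (13/4)*e + (43/2)*z <= 1
Answer: WP = 2*acc <= 7 && (13/4)*e + (43/2)*z <= 1


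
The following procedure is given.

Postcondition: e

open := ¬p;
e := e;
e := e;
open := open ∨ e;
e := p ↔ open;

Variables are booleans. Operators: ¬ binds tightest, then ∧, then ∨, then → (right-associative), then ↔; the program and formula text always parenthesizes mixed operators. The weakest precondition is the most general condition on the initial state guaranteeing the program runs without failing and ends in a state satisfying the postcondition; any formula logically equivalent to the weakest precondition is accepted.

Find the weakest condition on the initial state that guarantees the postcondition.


Working backward. After the program, e must hold.
Before e := p ↔ open: p ↔ open
Before open := open ∨ e: p ↔ (open ∨ e)
Before e := e: p ↔ (open ∨ e)
Before e := e: p ↔ (open ∨ e)
Before open := ¬p: p ↔ ((¬p) ∨ e)
Answer: WP = p ↔ ((¬p) ∨ e)


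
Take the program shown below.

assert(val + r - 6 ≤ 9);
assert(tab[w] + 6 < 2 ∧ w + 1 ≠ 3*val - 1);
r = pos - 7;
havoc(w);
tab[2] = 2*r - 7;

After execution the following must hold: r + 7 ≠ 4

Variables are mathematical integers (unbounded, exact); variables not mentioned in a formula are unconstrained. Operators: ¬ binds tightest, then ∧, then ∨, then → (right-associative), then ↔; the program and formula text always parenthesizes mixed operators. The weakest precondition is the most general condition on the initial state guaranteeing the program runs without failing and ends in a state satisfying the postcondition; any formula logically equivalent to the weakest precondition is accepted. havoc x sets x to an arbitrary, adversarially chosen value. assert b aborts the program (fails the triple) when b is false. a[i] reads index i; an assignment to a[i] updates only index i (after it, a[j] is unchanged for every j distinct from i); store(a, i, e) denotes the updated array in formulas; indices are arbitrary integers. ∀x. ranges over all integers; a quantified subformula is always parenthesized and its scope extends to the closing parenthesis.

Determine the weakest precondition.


Working backward. After the program, the postcondition r + 7 ≠ 4 must hold; in canonical form it is r ≠ -3.
Before tab[2] := 2*r - 7: r ≠ -3
Before havoc w: r ≠ -3
Before r := pos - 7: pos ≠ 4
Before assert tab[w] + 6 < 2 ∧ w + 1 ≠ 3*val - 1: tab[w] < -4 ∧ w ≠ 3*val - 2 ∧ pos ≠ 4
Before assert val + r - 6 ≤ 9: r + val ≤ 15 ∧ tab[w] < -4 ∧ w ≠ 3*val - 2 ∧ pos ≠ 4
Answer: WP = r + val ≤ 15 ∧ tab[w] < -4 ∧ w ≠ 3*val - 2 ∧ pos ≠ 4
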